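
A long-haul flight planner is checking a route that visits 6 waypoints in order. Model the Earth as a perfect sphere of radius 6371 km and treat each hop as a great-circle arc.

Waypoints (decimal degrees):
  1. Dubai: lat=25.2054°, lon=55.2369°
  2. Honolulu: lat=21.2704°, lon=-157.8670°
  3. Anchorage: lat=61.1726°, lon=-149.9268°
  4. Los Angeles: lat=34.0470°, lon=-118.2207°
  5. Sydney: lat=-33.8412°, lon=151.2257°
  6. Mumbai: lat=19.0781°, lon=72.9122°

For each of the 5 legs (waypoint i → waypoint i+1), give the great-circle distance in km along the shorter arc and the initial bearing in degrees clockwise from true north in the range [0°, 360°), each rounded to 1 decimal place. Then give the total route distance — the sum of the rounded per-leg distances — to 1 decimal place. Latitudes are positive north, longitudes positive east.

Leg 1: dist=13731.5 km, bearing=37.6°
Leg 2: dist=4479.5 km, bearing=5.9°
Leg 3: dist=3765.3 km, bearing=128.6°
Leg 4: dist=12072.3 km, bearing=241.2°
Leg 5: dist=10154.2 km, bearing=292.2°
Total: 44202.8 km

Leg 1: φ1=0.4399172, φ2=0.3712385, Δφ=-0.0686787, Δλ=-3.7193647 rad; a=sin²(Δφ/2)+cosφ1·cosφ2·sin²(Δλ/2)=0.7759009022; c=2·atan2(√a, √(1-a))=2.155319525; dist=6371·c=13731.541 ≈ 13731.5 km; running total=13731.5 km
Leg 1 bearing: y=sinΔλ·cosφ2=0.50895396, x=cosφ1·sinφ2-sinφ1·cosφ2·cosΔλ=0.66066681; θ=atan2(y, x)=37.6094° ≈ 37.6°
Leg 2: φ1=0.3712385, φ2=1.0676633, Δφ=0.6964248, Δλ=0.1385826 rad; a=sin²(Δφ/2)+cosφ1·cosφ2·sin²(Δλ/2)=0.1185836341; c=2·atan2(√a, √(1-a))=0.703113469; dist=6371·c=4479.536 ≈ 4479.5 km; running total=18211.0 km
Leg 2 bearing: y=sinΔλ·cosφ2=0.06660708, x=cosφ1·sinφ2-sinφ1·cosφ2·cosΔλ=0.64315606; θ=atan2(y, x)=5.9126° ≈ 5.9°
Leg 3: φ1=1.0676633, φ2=0.5942323, Δφ=-0.4734310, Δλ=0.5533758 rad; a=sin²(Δφ/2)+cosφ1·cosφ2·sin²(Δλ/2)=0.0848084090; c=2·atan2(√a, √(1-a))=0.591001293; dist=6371·c=3765.269 ≈ 3765.3 km; running total=21976.3 km
Leg 3 bearing: y=sinΔλ·cosφ2=0.43546961, x=cosφ1·sinφ2-sinφ1·cosφ2·cosΔλ=-0.34760609; θ=atan2(y, x)=128.5980° ≈ 128.6°
Leg 4: φ1=0.5942323, φ2=-0.5906404, Δφ=-1.1848726, Δλ=4.7027268 rad; a=sin²(Δφ/2)+cosφ1·cosφ2·sin²(Δλ/2)=0.6592193315; c=2·atan2(√a, √(1-a))=1.894878279; dist=6371·c=12072.270 ≈ 12072.3 km; running total=34048.6 km
Leg 4 bearing: y=sinΔλ·cosφ2=-0.83054547, x=cosφ1·sinφ2-sinφ1·cosφ2·cosΔλ=-0.45693659; θ=atan2(y, x)=-118.8180° <0 so +360° → 241.1820° ≈ 241.2°
Leg 5: φ1=-0.5906404, φ2=0.3329757, Δφ=0.9236160, Δλ=-1.3668284 rad; a=sin²(Δφ/2)+cosφ1·cosφ2·sin²(Δλ/2)=0.5115123484; c=2·atan2(√a, √(1-a))=1.593823058; dist=6371·c=10154.247 ≈ 10154.2 km; running total=44202.8 km
Leg 5 bearing: y=sinΔλ·cosφ2=-0.92548307, x=cosφ1·sinφ2-sinφ1·cosφ2·cosΔλ=0.37808856; θ=atan2(y, x)=-67.7785° <0 so +360° → 292.2215° ≈ 292.2°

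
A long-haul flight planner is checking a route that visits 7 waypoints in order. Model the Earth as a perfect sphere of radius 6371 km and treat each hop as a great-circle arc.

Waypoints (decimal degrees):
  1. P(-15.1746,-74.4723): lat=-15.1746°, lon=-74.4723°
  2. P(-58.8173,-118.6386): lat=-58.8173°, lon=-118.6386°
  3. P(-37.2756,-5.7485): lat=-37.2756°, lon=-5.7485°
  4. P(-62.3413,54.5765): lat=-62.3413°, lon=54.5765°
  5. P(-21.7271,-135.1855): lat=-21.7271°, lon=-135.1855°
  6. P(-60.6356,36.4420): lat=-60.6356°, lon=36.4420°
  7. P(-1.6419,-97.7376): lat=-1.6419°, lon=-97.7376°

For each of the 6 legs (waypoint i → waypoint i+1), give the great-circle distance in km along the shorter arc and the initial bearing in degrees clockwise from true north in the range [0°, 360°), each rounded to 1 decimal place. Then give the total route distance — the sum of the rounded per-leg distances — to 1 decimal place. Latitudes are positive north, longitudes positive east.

Leg 1: dist=6046.8 km, bearing=206.3°
Leg 2: dist=7675.7 km, bearing=128.3°
Leg 3: dist=4892.8 km, bearing=144.5°
Leg 4: dist=10627.1 km, bearing=170.9°
Leg 5: dist=10825.6 km, bearing=175.9°
Leg 6: dist=12060.1 km, bearing=229.1°
Total: 52128.1 km

Leg 1: φ1=-0.2648467, φ2=-1.0265555, Δφ=-0.7617088, Δλ=-0.7708474 rad; a=sin²(Δφ/2)+cosφ1·cosφ2·sin²(Δλ/2)=0.2088007928; c=2·atan2(√a, √(1-a))=0.949120314; dist=6371·c=6046.846 ≈ 6046.8 km; running total=6046.8 km
Leg 1 bearing: y=sinΔλ·cosφ2=-0.36075189, x=cosφ1·sinφ2-sinφ1·cosφ2·cosΔλ=-0.72847111; θ=atan2(y, x)=-153.6546° <0 so +360° → 206.3454° ≈ 206.3°
Leg 2: φ1=-1.0265555, φ2=-0.6505820, Δφ=0.3759736, Δλ=1.9703039 rad; a=sin²(Δφ/2)+cosφ1·cosφ2·sin²(Δλ/2)=0.3210548308; c=2·atan2(√a, √(1-a))=1.204788724; dist=6371·c=7675.709 ≈ 7675.7 km; running total=13722.5 km
Leg 2 bearing: y=sinΔλ·cosφ2=0.73306971, x=cosφ1·sinφ2-sinφ1·cosφ2·cosΔλ=-0.57837989; θ=atan2(y, x)=128.2729° ≈ 128.3°
Leg 3: φ1=-0.6505820, φ2=-1.0880609, Δφ=-0.4374790, Δλ=1.0528699 rad; a=sin²(Δφ/2)+cosφ1·cosφ2·sin²(Δλ/2)=0.1403428359; c=2·atan2(√a, √(1-a))=0.767981539; dist=6371·c=4892.810 ≈ 4892.8 km; running total=18615.3 km
Leg 3 bearing: y=sinΔλ·cosφ2=0.40332229, x=cosφ1·sinφ2-sinφ1·cosφ2·cosΔλ=-0.56561297; θ=atan2(y, x)=144.5084° ≈ 144.5°
Leg 4: φ1=-1.0880609, φ2=-0.3792094, Δφ=0.7088515, Δλ=-3.3119717 rad; a=sin²(Δφ/2)+cosφ1·cosφ2·sin²(Δλ/2)=0.5485486114; c=2·atan2(√a, √(1-a))=1.668046771; dist=6371·c=10627.126 ≈ 10627.1 km; running total=29242.4 km
Leg 4 bearing: y=sinΔλ·cosφ2=0.15751025, x=cosφ1·sinφ2-sinφ1·cosφ2·cosΔλ=-0.98273224; θ=atan2(y, x)=170.8942° ≈ 170.9°
Leg 5: φ1=-0.3792094, φ2=-1.0582909, Δφ=-0.6790814, Δλ=2.9954650 rad; a=sin²(Δφ/2)+cosφ1·cosφ2·sin²(Δλ/2)=0.5640234046; c=2·atan2(√a, √(1-a))=1.699195652; dist=6371·c=10825.575 ≈ 10825.6 km; running total=40068.0 km
Leg 5 bearing: y=sinΔλ·cosφ2=0.07140078, x=cosφ1·sinφ2-sinφ1·cosφ2·cosΔλ=-0.98919459; θ=atan2(y, x)=175.8715° ≈ 175.9°
Leg 6: φ1=-1.0582909, φ2=-0.0286566, Δφ=1.0296343, Δλ=-2.3418758 rad; a=sin²(Δφ/2)+cosφ1·cosφ2·sin²(Δλ/2)=0.6583133530; c=2·atan2(√a, √(1-a))=1.892967430; dist=6371·c=12060.095 ≈ 12060.1 km; running total=52128.1 km
Leg 6 bearing: y=sinΔλ·cosφ2=-0.71686434, x=cosφ1·sinφ2-sinφ1·cosφ2·cosΔλ=-0.62117071; θ=atan2(y, x)=-130.9093° <0 so +360° → 229.0907° ≈ 229.1°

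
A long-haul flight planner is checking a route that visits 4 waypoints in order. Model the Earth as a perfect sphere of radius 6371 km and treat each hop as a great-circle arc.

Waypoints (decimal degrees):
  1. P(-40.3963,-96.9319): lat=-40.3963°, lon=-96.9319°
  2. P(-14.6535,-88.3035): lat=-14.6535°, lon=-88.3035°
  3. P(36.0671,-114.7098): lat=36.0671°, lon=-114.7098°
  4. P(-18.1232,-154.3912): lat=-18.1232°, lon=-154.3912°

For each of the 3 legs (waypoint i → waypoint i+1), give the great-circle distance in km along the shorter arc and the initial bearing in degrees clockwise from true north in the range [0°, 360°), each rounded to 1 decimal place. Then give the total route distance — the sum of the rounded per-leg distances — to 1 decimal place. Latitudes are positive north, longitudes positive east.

Leg 1: φ1=-0.7050484, φ2=-0.2557518, Δφ=0.4492966, Δλ=0.1505940 rad; a=sin²(Δφ/2)+cosφ1·cosφ2·sin²(Δλ/2)=0.0537931352; c=2·atan2(√a, √(1-a))=0.468129771; dist=6371·c=2982.455 ≈ 2982.5 km; running total=2982.5 km
Leg 1 bearing: y=sinΔλ·cosφ2=0.14514561, x=cosφ1·sinφ2-sinφ1·cosφ2·cosΔλ=0.42723587; θ=atan2(y, x)=18.7643° ≈ 18.8°
Leg 2: φ1=-0.2557518, φ2=0.6294896, Δφ=0.8852415, Δλ=-0.4608769 rad; a=sin²(Δφ/2)+cosφ1·cosφ2·sin²(Δλ/2)=0.2242463890; c=2·atan2(√a, √(1-a))=0.986626314; dist=6371·c=6285.796 ≈ 6285.8 km; running total=9268.3 km
Leg 2 bearing: y=sinΔλ·cosφ2=-0.35949071, x=cosφ1·sinφ2-sinφ1·cosφ2·cosΔλ=0.75273250; θ=atan2(y, x)=-25.5283° <0 so +360° → 334.4717° ≈ 334.5°
Leg 3: φ1=0.6294896, φ2=-0.3163095, Δφ=-0.9457992, Δλ=-0.6925711 rad; a=sin²(Δφ/2)+cosφ1·cosφ2·sin²(Δλ/2)=0.2959495969; c=2·atan2(√a, √(1-a))=1.150423547; dist=6371·c=7329.348 ≈ 7329.3 km; running total=16597.6 km
Leg 3 bearing: y=sinΔλ·cosφ2=-0.60684104, x=cosφ1·sinφ2-sinφ1·cosφ2·cosΔλ=-0.68205402; θ=atan2(y, x)=-138.3397° <0 so +360° → 221.6603° ≈ 221.7°

Leg 1: dist=2982.5 km, bearing=18.8°
Leg 2: dist=6285.8 km, bearing=334.5°
Leg 3: dist=7329.3 km, bearing=221.7°
Total: 16597.6 km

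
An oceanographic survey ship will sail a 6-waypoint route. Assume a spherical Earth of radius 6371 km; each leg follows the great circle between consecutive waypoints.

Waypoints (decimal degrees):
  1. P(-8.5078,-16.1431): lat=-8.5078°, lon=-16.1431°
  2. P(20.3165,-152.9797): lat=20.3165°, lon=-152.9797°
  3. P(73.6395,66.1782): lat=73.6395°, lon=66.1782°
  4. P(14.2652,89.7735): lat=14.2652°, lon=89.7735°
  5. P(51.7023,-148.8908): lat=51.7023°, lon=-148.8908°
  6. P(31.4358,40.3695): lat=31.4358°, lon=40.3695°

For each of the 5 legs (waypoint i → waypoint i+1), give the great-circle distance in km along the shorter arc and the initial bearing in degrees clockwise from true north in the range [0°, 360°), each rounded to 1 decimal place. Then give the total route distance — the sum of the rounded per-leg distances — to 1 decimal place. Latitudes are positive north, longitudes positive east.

Leg 1: dist=15201.2 km, bearing=290.7°
Leg 2: dist=9187.8 km, bearing=349.7°
Leg 3: dist=6769.8 km, bearing=153.6°
Leg 4: dist=10767.4 km, bearing=32.2°
Leg 5: dist=10726.3 km, bearing=352.1°
Total: 52652.5 km

Leg 1: φ1=-0.1484891, φ2=0.3545898, Δφ=0.5030789, Δλ=-2.3882492 rad; a=sin²(Δφ/2)+cosφ1·cosφ2·sin²(Δλ/2)=0.8639342377; c=2·atan2(√a, √(1-a))=2.386004665; dist=6371·c=15201.236 ≈ 15201.2 km; running total=15201.2 km
Leg 1 bearing: y=sinΔλ·cosφ2=-0.64152392, x=cosφ1·sinφ2-sinφ1·cosφ2·cosΔλ=0.24218701; θ=atan2(y, x)=-69.3176° <0 so +360° → 290.6824° ≈ 290.7°
Leg 2: φ1=0.3545898, φ2=1.2852517, Δφ=0.9306619, Δλ=3.8250269 rad; a=sin²(Δφ/2)+cosφ1·cosφ2·sin²(Δλ/2)=0.4358411900; c=2·atan2(√a, √(1-a))=1.442123938; dist=6371·c=9187.772 ≈ 9187.8 km; running total=24389.0 km
Leg 2 bearing: y=sinΔλ·cosφ2=-0.17786959, x=cosφ1·sinφ2-sinφ1·cosφ2·cosΔλ=0.97565209; θ=atan2(y, x)=-10.3320° <0 so +360° → 349.6680° ≈ 349.7°
Leg 3: φ1=1.2852517, φ2=0.2489747, Δφ=-1.0362770, Δλ=0.4118157 rad; a=sin²(Δφ/2)+cosφ1·cosφ2·sin²(Δλ/2)=0.2566980540; c=2·atan2(√a, √(1-a))=1.062598187; dist=6371·c=6769.813 ≈ 6769.8 km; running total=31158.8 km
Leg 3 bearing: y=sinΔλ·cosφ2=0.38793165, x=cosφ1·sinφ2-sinφ1·cosφ2·cosΔλ=-0.78276797; θ=atan2(y, x)=153.6375° ≈ 153.6°
Leg 4: φ1=0.2489747, φ2=0.9023754, Δφ=0.6534007, Δλ=-4.1654778 rad; a=sin²(Δφ/2)+cosφ1·cosφ2·sin²(Δλ/2)=0.5594897116; c=2·atan2(√a, √(1-a))=1.690058268; dist=6371·c=10767.361 ≈ 10767.4 km; running total=41926.2 km
Leg 4 bearing: y=sinΔλ·cosφ2=0.52934803, x=cosφ1·sinφ2-sinφ1·cosφ2·cosΔλ=0.84002057; θ=atan2(y, x)=32.2175° ≈ 32.2°
Leg 5: φ1=0.9023754, φ2=0.5486582, Δφ=-0.3537172, Δλ=3.3032154 rad; a=sin²(Δφ/2)+cosφ1·cosφ2·sin²(Δλ/2)=0.5562926272; c=2·atan2(√a, √(1-a))=1.683620793; dist=6371·c=10726.348 ≈ 10726.3 km; running total=52652.5 km
Leg 5 bearing: y=sinΔλ·cosφ2=-0.13730098, x=cosφ1·sinφ2-sinφ1·cosφ2·cosΔλ=0.98411026; θ=atan2(y, x)=-7.9425° <0 so +360° → 352.0575° ≈ 352.1°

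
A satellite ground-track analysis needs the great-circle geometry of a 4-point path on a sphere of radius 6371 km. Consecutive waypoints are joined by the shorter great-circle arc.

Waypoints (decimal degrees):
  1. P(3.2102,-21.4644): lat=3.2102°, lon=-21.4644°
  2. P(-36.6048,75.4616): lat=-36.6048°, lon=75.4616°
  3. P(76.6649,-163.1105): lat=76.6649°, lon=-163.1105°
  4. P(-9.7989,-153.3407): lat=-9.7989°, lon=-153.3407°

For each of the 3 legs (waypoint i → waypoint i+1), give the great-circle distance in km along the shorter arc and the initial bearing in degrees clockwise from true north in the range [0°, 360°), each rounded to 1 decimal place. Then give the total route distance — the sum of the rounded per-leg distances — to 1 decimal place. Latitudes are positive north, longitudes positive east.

Leg 1: dist=10838.4 km, bearing=126.5°
Leg 2: dist=14743.4 km, bearing=15.5°
Leg 3: dist=9635.4 km, bearing=170.4°
Total: 35217.2 km

Leg 1: φ1=0.0560286, φ2=-0.6388743, Δφ=-0.6949028, Δλ=1.6916778 rad; a=sin²(Δφ/2)+cosφ1·cosφ2·sin²(Δλ/2)=0.5650217988; c=2·atan2(√a, √(1-a))=1.701209277; dist=6371·c=10838.404 ≈ 10838.4 km; running total=10838.4 km
Leg 1 bearing: y=sinΔλ·cosφ2=0.79690951, x=cosφ1·sinφ2-sinφ1·cosφ2·cosΔλ=-0.58993551; θ=atan2(y, x)=126.5118° ≈ 126.5°
Leg 2: φ1=-0.6388743, φ2=1.3380549, Δφ=1.9769292, Δλ=-4.1638686 rad; a=sin²(Δφ/2)+cosφ1·cosφ2·sin²(Δλ/2)=0.8383796250; c=2·atan2(√a, √(1-a))=2.314148034; dist=6371·c=14743.437 ≈ 14743.4 km; running total=25581.8 km
Leg 2 bearing: y=sinΔλ·cosφ2=0.19680943, x=cosφ1·sinφ2-sinφ1·cosφ2·cosΔλ=0.70941029; θ=atan2(y, x)=15.5054° ≈ 15.5°
Leg 3: φ1=1.3380549, φ2=-0.1710231, Δφ=-1.5090780, Δλ=0.1705152 rad; a=sin²(Δφ/2)+cosφ1·cosφ2·sin²(Δλ/2)=0.4708084951; c=2·atan2(√a, √(1-a))=1.512380099; dist=6371·c=9635.374 ≈ 9635.4 km; running total=35217.2 km
Leg 3 bearing: y=sinΔλ·cosφ2=0.16721450, x=cosφ1·sinφ2-sinφ1·cosφ2·cosΔλ=-0.98419040; θ=atan2(y, x)=170.3575° ≈ 170.4°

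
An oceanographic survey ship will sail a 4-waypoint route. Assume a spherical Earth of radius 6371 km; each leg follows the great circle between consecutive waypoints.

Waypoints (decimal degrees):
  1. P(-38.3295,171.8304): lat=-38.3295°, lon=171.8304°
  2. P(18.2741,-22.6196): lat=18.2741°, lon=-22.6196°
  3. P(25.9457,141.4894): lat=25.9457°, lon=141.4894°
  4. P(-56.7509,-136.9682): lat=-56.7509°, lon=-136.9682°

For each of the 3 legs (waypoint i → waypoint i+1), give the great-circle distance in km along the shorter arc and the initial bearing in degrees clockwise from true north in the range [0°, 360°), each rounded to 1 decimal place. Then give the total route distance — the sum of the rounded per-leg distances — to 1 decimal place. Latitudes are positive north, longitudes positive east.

Leg 1: φ1=-0.6689760, φ2=0.3189432, Δφ=0.9879192, Δλ=-3.3937927 rad; a=sin²(Δφ/2)+cosφ1·cosφ2·sin²(Δλ/2)=0.9578986508; c=2·atan2(√a, √(1-a))=2.728284888; dist=6371·c=17381.903 ≈ 17381.9 km; running total=17381.9 km
Leg 1 bearing: y=sinΔλ·cosφ2=0.23695032, x=cosφ1·sinφ2-sinφ1·cosφ2·cosΔλ=-0.32429901; θ=atan2(y, x)=143.8461° ≈ 143.8°
Leg 2: φ1=0.3189432, φ2=0.4528379, Δφ=0.1338947, Δλ=2.8642424 rad; a=sin²(Δφ/2)+cosφ1·cosφ2·sin²(Δλ/2)=0.8420194137; c=2·atan2(√a, √(1-a))=2.324081535; dist=6371·c=14806.723 ≈ 14806.7 km; running total=32188.6 km
Leg 2 bearing: y=sinΔλ·cosφ2=0.24621077, x=cosφ1·sinφ2-sinφ1·cosφ2·cosΔλ=0.68663756; θ=atan2(y, x)=19.7265° ≈ 19.7°
Leg 3: φ1=0.4528379, φ2=-0.9904901, Δφ=-1.4433280, Δλ=-4.8600019 rad; a=sin²(Δφ/2)+cosφ1·cosφ2·sin²(Δλ/2)=0.6466915332; c=2·atan2(√a, √(1-a))=1.868560043; dist=6371·c=11904.596 ≈ 11904.6 km; running total=44093.2 km
Leg 3 bearing: y=sinΔλ·cosφ2=0.54231753, x=cosφ1·sinφ2-sinφ1·cosφ2·cosΔλ=-0.78728525; θ=atan2(y, x)=145.4392° ≈ 145.4°

Leg 1: dist=17381.9 km, bearing=143.8°
Leg 2: dist=14806.7 km, bearing=19.7°
Leg 3: dist=11904.6 km, bearing=145.4°
Total: 44093.2 km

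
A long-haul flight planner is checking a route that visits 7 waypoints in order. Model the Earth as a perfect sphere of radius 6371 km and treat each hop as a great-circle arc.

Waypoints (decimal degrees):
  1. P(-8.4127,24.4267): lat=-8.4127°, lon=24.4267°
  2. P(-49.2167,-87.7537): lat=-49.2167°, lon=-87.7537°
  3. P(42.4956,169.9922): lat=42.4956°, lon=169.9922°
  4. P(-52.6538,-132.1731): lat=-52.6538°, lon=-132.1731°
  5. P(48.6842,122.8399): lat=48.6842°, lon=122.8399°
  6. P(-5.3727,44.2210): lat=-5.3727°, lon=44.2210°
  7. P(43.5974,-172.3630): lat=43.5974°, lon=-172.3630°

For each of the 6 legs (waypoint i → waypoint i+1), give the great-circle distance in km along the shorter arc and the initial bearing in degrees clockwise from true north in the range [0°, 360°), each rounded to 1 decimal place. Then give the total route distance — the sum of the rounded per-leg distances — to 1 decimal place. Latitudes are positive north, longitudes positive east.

Leg 1: dist=10858.5 km, bearing=217.6°
Leg 2: dist=14217.3 km, bearing=294.1°
Leg 3: dist=11941.5 km, bearing=147.4°
Leg 4: dist=14953.6 km, bearing=296.6°
Leg 5: dist=9629.0 km, bearing=257.9°
Leg 6: dist=14461.6 km, bearing=34.3°
Total: 76061.5 km

Leg 1: φ1=-0.1468293, φ2=-0.8589935, Δφ=-0.7121641, Δλ=-1.9579173 rad; a=sin²(Δφ/2)+cosφ1·cosφ2·sin²(Δλ/2)=0.5665836392; c=2·atan2(√a, √(1-a))=1.704360367; dist=6371·c=10858.480 ≈ 10858.5 km; running total=10858.5 km
Leg 1 bearing: y=sinΔλ·cosφ2=-0.60486300, x=cosφ1·sinφ2-sinφ1·cosφ2·cosΔλ=-0.78511606; θ=atan2(y, x)=-142.3889° <0 so +360° → 217.6111° ≈ 217.6°
Leg 2: φ1=-0.8589935, φ2=0.7416881, Δφ=1.6006816, Δλ=4.4985146 rad; a=sin²(Δφ/2)+cosφ1·cosφ2·sin²(Δλ/2)=0.8068638154; c=2·atan2(√a, √(1-a))=2.231569704; dist=6371·c=14217.331 ≈ 14217.3 km; running total=25075.8 km
Leg 2 bearing: y=sinΔλ·cosφ2=-0.72052985, x=cosφ1·sinφ2-sinφ1·cosφ2·cosΔλ=0.32276173; θ=atan2(y, x)=-65.8700° <0 so +360° → 294.1300° ≈ 294.1°
Leg 3: φ1=0.7416881, φ2=-0.9189822, Δφ=-1.6606703, Δλ=-5.2737794 rad; a=sin²(Δφ/2)+cosφ1·cosφ2·sin²(Δλ/2)=0.6494600477; c=2·atan2(√a, √(1-a))=1.874357134; dist=6371·c=11941.529 ≈ 11941.5 km; running total=37017.3 km
Leg 3 bearing: y=sinΔλ·cosφ2=0.51352153, x=cosφ1·sinφ2-sinφ1·cosφ2·cosΔλ=-0.80432731; θ=atan2(y, x)=147.4439° ≈ 147.4°
Leg 4: φ1=-0.9189822, φ2=0.8496996, Δφ=1.7686818, Δλ=4.4508165 rad; a=sin²(Δφ/2)+cosφ1·cosφ2·sin²(Δλ/2)=0.8503342608; c=2·atan2(√a, √(1-a))=2.347130371; dist=6371·c=14953.568 ≈ 14953.6 km; running total=51970.9 km
Leg 4 bearing: y=sinΔλ·cosφ2=-0.63775150, x=cosφ1·sinφ2-sinφ1·cosφ2·cosΔλ=0.31990100; θ=atan2(y, x)=-63.3613° <0 so +360° → 296.6387° ≈ 296.6°
Leg 5: φ1=0.8496996, φ2=-0.0937713, Δφ=-0.9434709, Δλ=-1.3721587 rad; a=sin²(Δφ/2)+cosφ1·cosφ2·sin²(Δλ/2)=0.4703087596; c=2·atan2(√a, √(1-a))=1.511378891; dist=6371·c=9628.995 ≈ 9629.0 km; running total=61599.9 km
Leg 5 bearing: y=sinΔλ·cosφ2=-0.97602940, x=cosφ1·sinφ2-sinφ1·cosφ2·cosΔλ=-0.20938082; θ=atan2(y, x)=-102.1078° <0 so +360° → 257.8922° ≈ 257.9°
Leg 6: φ1=-0.0937713, φ2=0.7609182, Δφ=0.8546895, Δλ=-3.7801039 rad; a=sin²(Δφ/2)+cosφ1·cosφ2·sin²(Δλ/2)=0.8217687055; c=2·atan2(√a, √(1-a))=2.269907226; dist=6371·c=14461.579 ≈ 14461.6 km; running total=76061.5 km
Leg 6 bearing: y=sinΔλ·cosφ2=0.43162556, x=cosφ1·sinφ2-sinφ1·cosφ2·cosΔλ=0.63210678; θ=atan2(y, x)=34.3267° ≈ 34.3°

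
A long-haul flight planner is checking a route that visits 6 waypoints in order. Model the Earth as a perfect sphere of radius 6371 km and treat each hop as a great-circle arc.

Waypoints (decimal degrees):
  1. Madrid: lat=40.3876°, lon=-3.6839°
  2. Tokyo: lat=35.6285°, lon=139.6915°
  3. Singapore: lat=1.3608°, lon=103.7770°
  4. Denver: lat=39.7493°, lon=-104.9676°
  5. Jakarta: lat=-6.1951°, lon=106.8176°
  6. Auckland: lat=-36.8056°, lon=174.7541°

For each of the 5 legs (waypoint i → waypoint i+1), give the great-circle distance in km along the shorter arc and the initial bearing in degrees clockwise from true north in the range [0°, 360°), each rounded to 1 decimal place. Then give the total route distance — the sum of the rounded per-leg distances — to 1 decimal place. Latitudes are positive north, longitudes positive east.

Leg 1: dist=10770.2 km, bearing=29.2°
Leg 2: dist=5313.2 km, bearing=232.4°
Leg 3: dist=14589.1 km, bearing=29.4°
Leg 4: dist=15116.9 km, bearing=311.1°
Leg 5: dist=7636.3 km, bearing=127.2°
Total: 53425.7 km

Leg 1: φ1=0.7048966, φ2=0.6218346, Δφ=-0.0830620, Δλ=2.5023728 rad; a=sin²(Δφ/2)+cosφ1·cosφ2·sin²(Δλ/2)=0.5597074247; c=2·atan2(√a, √(1-a))=1.690496820; dist=6371·c=10770.155 ≈ 10770.2 km; running total=10770.2 km
Leg 1 bearing: y=sinΔλ·cosφ2=0.48489832, x=cosφ1·sinφ2-sinφ1·cosφ2·cosΔλ=0.86637966; θ=atan2(y, x)=29.2350° ≈ 29.2°
Leg 2: φ1=0.6218346, φ2=0.0237504, Δφ=-0.5980842, Δλ=-0.6268263 rad; a=sin²(Δφ/2)+cosφ1·cosφ2·sin²(Δλ/2)=0.1640307381; c=2·atan2(√a, √(1-a))=0.833973157; dist=6371·c=5313.243 ≈ 5313.2 km; running total=16083.4 km
Leg 2 bearing: y=sinΔλ·cosφ2=-0.58641191, x=cosφ1·sinφ2-sinφ1·cosφ2·cosΔλ=-0.45234909; θ=atan2(y, x)=-127.6460° <0 so +360° → 232.3540° ≈ 232.4°
Leg 3: φ1=0.0237504, φ2=0.6937562, Δφ=0.6700057, Δλ=-3.6432806 rad; a=sin²(Δφ/2)+cosφ1·cosφ2·sin²(Δλ/2)=0.8293652403; c=2·atan2(√a, √(1-a))=2.289926498; dist=6371·c=14589.122 ≈ 14589.1 km; running total=30672.5 km
Leg 3 bearing: y=sinΔλ·cosφ2=0.36974451, x=cosφ1·sinφ2-sinφ1·cosφ2·cosΔλ=0.65525808; θ=atan2(y, x)=29.4349° ≈ 29.4°
Leg 4: φ1=0.6937562, φ2=-0.1081249, Δφ=-0.8018811, Δλ=3.6963490 rad; a=sin²(Δφ/2)+cosφ1·cosφ2·sin²(Δλ/2)=0.8593656884; c=2·atan2(√a, √(1-a))=2.372772319; dist=6371·c=15116.932 ≈ 15116.9 km; running total=45789.4 km
Leg 4 bearing: y=sinΔλ·cosφ2=-0.52366021, x=cosφ1·sinφ2-sinφ1·cosφ2·cosΔλ=0.45738954; θ=atan2(y, x)=-48.8645° <0 so +360° → 311.1355° ≈ 311.1°
Leg 5: φ1=-0.1081249, φ2=-0.6423789, Δφ=-0.5342540, Δλ=1.1857156 rad; a=sin²(Δφ/2)+cosφ1·cosφ2·sin²(Δλ/2)=0.3181724048; c=2·atan2(√a, √(1-a))=1.198607582; dist=6371·c=7636.329 ≈ 7636.3 km; running total=53425.7 km
Leg 5 bearing: y=sinΔλ·cosφ2=0.74203804, x=cosφ1·sinφ2-sinφ1·cosφ2·cosΔλ=-0.56314692; θ=atan2(y, x)=127.1956° ≈ 127.2°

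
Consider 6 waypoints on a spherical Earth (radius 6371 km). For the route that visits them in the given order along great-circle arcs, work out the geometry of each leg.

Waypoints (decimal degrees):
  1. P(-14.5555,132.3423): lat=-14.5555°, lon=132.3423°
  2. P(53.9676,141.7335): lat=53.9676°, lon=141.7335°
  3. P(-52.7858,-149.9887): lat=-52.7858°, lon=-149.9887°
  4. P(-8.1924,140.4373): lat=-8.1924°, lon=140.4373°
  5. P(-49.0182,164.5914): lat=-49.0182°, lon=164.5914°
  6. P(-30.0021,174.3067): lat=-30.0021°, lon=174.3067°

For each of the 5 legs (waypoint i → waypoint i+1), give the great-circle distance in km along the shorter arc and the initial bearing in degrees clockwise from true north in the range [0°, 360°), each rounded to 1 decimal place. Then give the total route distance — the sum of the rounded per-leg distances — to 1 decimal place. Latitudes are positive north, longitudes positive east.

Leg 1: dist=7671.6 km, bearing=5.9°
Leg 2: dist=13434.6 km, bearing=139.1°
Leg 3: dist=7916.2 km, bearing=281.5°
Leg 4: dist=5068.7 km, bearing=157.9°
Leg 5: dist=2268.4 km, bearing=24.8°
Total: 36359.5 km

Leg 1: φ1=-0.2540414, φ2=0.9419123, Δφ=1.1959537, Δλ=0.1639074 rad; a=sin²(Δφ/2)+cosφ1·cosφ2·sin²(Δλ/2)=0.3207524781; c=2·atan2(√a, √(1-a))=1.204141044; dist=6371·c=7671.583 ≈ 7671.6 km; running total=7671.6 km
Leg 1 bearing: y=sinΔλ·cosφ2=0.09598616, x=cosφ1·sinφ2-sinφ1·cosφ2·cosΔλ=0.92858385; θ=atan2(y, x)=5.9016° ≈ 5.9°
Leg 2: φ1=0.9419123, φ2=-0.9212860, Δφ=-1.8631983, Δλ=-5.0915129 rad; a=sin²(Δφ/2)+cosφ1·cosφ2·sin²(Δλ/2)=0.7561741949; c=2·atan2(√a, √(1-a))=2.108713466; dist=6371·c=13434.613 ≈ 13434.6 km; running total=21106.2 km
Leg 2 bearing: y=sinΔλ·cosφ2=0.56184945, x=cosφ1·sinφ2-sinφ1·cosφ2·cosΔλ=-0.64948004; θ=atan2(y, x)=139.1377° ≈ 139.1°
Leg 3: φ1=-0.9212860, φ2=-0.1429844, Δφ=0.7783017, Δλ=5.0688899 rad; a=sin²(Δφ/2)+cosφ1·cosφ2·sin²(Δλ/2)=0.3387996567; c=2·atan2(√a, √(1-a))=1.242531825; dist=6371·c=7916.170 ≈ 7916.2 km; running total=29022.4 km
Leg 3 bearing: y=sinΔλ·cosφ2=-0.92756050, x=cosφ1·sinφ2-sinφ1·cosφ2·cosΔλ=0.18891616; θ=atan2(y, x)=-78.4880° <0 so +360° → 281.5120° ≈ 281.5°
Leg 4: φ1=-0.1429844, φ2=-0.8555290, Δφ=-0.7125446, Δλ=0.4215686 rad; a=sin²(Δφ/2)+cosφ1·cosφ2·sin²(Δλ/2)=0.1500657279; c=2·atan2(√a, √(1-a))=0.795582889; dist=6371·c=5068.659 ≈ 5068.7 km; running total=34091.1 km
Leg 4 bearing: y=sinΔλ·cosφ2=0.26835613, x=cosφ1·sinφ2-sinφ1·cosφ2·cosΔλ=-0.66194336; θ=atan2(y, x)=157.9320° ≈ 157.9°
Leg 5: φ1=-0.8555290, φ2=-0.5236354, Δφ=0.3318936, Δλ=0.1695640 rad; a=sin²(Δφ/2)+cosφ1·cosφ2·sin²(Δλ/2)=0.0313590748; c=2·atan2(√a, √(1-a))=0.356047567; dist=6371·c=2268.379 ≈ 2268.4 km; running total=36359.5 km
Leg 5 bearing: y=sinΔλ·cosφ2=0.14614094, x=cosφ1·sinφ2-sinφ1·cosφ2·cosΔλ=0.31645783; θ=atan2(y, x)=24.7876° ≈ 24.8°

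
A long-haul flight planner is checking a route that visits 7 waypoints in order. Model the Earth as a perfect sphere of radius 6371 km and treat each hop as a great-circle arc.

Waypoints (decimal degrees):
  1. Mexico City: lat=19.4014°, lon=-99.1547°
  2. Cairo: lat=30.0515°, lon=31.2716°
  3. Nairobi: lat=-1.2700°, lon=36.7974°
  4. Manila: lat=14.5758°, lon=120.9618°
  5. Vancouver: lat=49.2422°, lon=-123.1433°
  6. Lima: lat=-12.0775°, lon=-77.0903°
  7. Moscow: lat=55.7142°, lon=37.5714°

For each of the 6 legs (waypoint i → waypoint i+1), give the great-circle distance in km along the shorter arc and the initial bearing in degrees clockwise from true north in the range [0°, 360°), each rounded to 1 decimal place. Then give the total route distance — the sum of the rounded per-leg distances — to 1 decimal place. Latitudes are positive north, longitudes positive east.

Leg 1: dist=12374.8 km, bearing=45.0°
Leg 2: dist=3531.8 km, bearing=169.5°
Leg 3: dist=9415.5 km, bearing=75.2°
Leg 4: dist=10551.8 km, bearing=36.1°
Leg 5: dist=8169.2 km, bearing=132.7°
Leg 6: dist=12648.3 km, bearing=34.0°
Total: 56691.4 km

Leg 1: φ1=0.3386183, φ2=0.5244976, Δφ=0.1858793, Δλ=2.2763684 rad; a=sin²(Δφ/2)+cosφ1·cosφ2·sin²(Δλ/2)=0.6815375330; c=2·atan2(√a, √(1-a))=1.942362384; dist=6371·c=12374.791 ≈ 12374.8 km; running total=12374.8 km
Leg 1 bearing: y=sinΔλ·cosφ2=0.65891142, x=cosφ1·sinφ2-sinφ1·cosφ2·cosΔλ=0.65879605; θ=atan2(y, x)=45.0050° ≈ 45.0°
Leg 2: φ1=0.5244976, φ2=-0.0221657, Δφ=-0.5466633, Δλ=0.0964434 rad; a=sin²(Δφ/2)+cosφ1·cosφ2·sin²(Δλ/2)=0.0748787862; c=2·atan2(√a, √(1-a))=0.554350658; dist=6371·c=3531.768 ≈ 3531.8 km; running total=15906.6 km
Leg 2 bearing: y=sinΔλ·cosφ2=0.09627031, x=cosφ1·sinφ2-sinφ1·cosφ2·cosΔλ=-0.51751313; θ=atan2(y, x)=169.4620° ≈ 169.5°
Leg 3: φ1=-0.0221657, φ2=0.2543957, Δφ=0.2765614, Δλ=1.4689459 rad; a=sin²(Δφ/2)+cosφ1·cosφ2·sin²(Δλ/2)=0.4535999230; c=2·atan2(√a, √(1-a))=1.477862457; dist=6371·c=9415.462 ≈ 9415.5 km; running total=25322.1 km
Leg 3 bearing: y=sinΔλ·cosφ2=0.96280007, x=cosφ1·sinφ2-sinφ1·cosφ2·cosΔλ=0.25377976; θ=atan2(y, x)=75.2335° ≈ 75.2°
Leg 4: φ1=0.2543957, φ2=0.8594385, Δφ=0.6050428, Δλ=-4.2604377 rad; a=sin²(Δφ/2)+cosφ1·cosφ2·sin²(Δλ/2)=0.5426580442; c=2·atan2(√a, √(1-a))=1.656216256; dist=6371·c=10551.754 ≈ 10551.8 km; running total=35873.9 km
Leg 4 bearing: y=sinΔλ·cosφ2=0.58731326, x=cosφ1·sinφ2-sinφ1·cosφ2·cosΔλ=0.80485048; θ=atan2(y, x)=36.1189° ≈ 36.1°
Leg 5: φ1=0.8594385, φ2=-0.2107921, Δφ=-1.0702307, Δλ=0.8037765 rad; a=sin²(Δφ/2)+cosφ1·cosφ2·sin²(Δλ/2)=0.3577184477; c=2·atan2(√a, √(1-a))=1.282245666; dist=6371·c=8169.187 ≈ 8169.2 km; running total=44043.1 km
Leg 5 bearing: y=sinΔλ·cosφ2=0.70404561, x=cosφ1·sinφ2-sinφ1·cosφ2·cosΔλ=-0.65064861; θ=atan2(y, x)=132.7428° ≈ 132.7°
Leg 6: φ1=-0.2107921, φ2=0.9723962, Δφ=1.1831884, Δλ=2.0012242 rad; a=sin²(Δφ/2)+cosφ1·cosφ2·sin²(Δλ/2)=0.7013630274; c=2·atan2(√a, √(1-a))=1.985289480; dist=6371·c=12648.279 ≈ 12648.3 km; running total=56691.4 km
Leg 6 bearing: y=sinΔλ·cosφ2=0.51193924, x=cosφ1·sinφ2-sinφ1·cosφ2·cosΔλ=0.75876870; θ=atan2(y, x)=34.0074° ≈ 34.0°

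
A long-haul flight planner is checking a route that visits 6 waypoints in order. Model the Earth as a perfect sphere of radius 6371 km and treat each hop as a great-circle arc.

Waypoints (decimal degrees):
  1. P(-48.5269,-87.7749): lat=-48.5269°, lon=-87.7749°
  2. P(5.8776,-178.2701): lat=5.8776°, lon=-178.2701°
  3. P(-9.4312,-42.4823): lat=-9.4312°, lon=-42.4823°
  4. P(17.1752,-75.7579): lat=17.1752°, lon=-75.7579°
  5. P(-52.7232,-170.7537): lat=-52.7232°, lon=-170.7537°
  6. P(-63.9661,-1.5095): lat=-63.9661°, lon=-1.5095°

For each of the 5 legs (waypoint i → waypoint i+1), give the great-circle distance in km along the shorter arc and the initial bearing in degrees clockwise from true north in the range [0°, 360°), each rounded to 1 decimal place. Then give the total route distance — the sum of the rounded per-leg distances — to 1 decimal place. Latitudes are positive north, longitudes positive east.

Leg 1: dist=10533.2 km, bearing=273.5°
Leg 2: dist=15129.8 km, bearing=97.5°
Leg 3: dist=4704.1 km, bearing=308.8°
Leg 4: dist=11851.2 km, bearing=219.0°
Leg 5: dist=7006.5 km, bearing=174.7°
Total: 49224.8 km

Leg 1: φ1=-0.8469542, φ2=0.1025835, Δφ=0.9495377, Δλ=-1.5794392 rad; a=sin²(Δφ/2)+cosφ1·cosφ2·sin²(Δλ/2)=0.5412106916; c=2·atan2(√a, √(1-a))=1.653311315; dist=6371·c=10533.246 ≈ 10533.2 km; running total=10533.2 km
Leg 1 bearing: y=sinΔλ·cosφ2=-0.99470578, x=cosφ1·sinφ2-sinφ1·cosφ2·cosΔλ=0.06137700; θ=atan2(y, x)=-86.4691° <0 so +360° → 273.5309° ≈ 273.5°
Leg 2: φ1=0.1025835, φ2=-0.1646055, Δφ=-0.2671890, Δλ=2.3699442 rad; a=sin²(Δφ/2)+cosφ1·cosφ2·sin²(Δλ/2)=0.8600683870; c=2·atan2(√a, √(1-a))=2.374795754; dist=6371·c=15129.824 ≈ 15129.8 km; running total=25663.0 km
Leg 2 bearing: y=sinΔλ·cosφ2=0.68789215, x=cosφ1·sinφ2-sinφ1·cosφ2·cosΔλ=-0.09059480; θ=atan2(y, x)=97.5026° ≈ 97.5°
Leg 3: φ1=-0.1646055, φ2=0.2997638, Δφ=0.4643693, Δλ=-0.5807688 rad; a=sin²(Δφ/2)+cosφ1·cosφ2·sin²(Δλ/2)=0.1302128806; c=2·atan2(√a, √(1-a))=0.738358750; dist=6371·c=4704.084 ≈ 4704.1 km; running total=30367.1 km
Leg 3 bearing: y=sinΔλ·cosφ2=-0.52419973, x=cosφ1·sinφ2-sinφ1·cosφ2·cosΔλ=0.42219023; θ=atan2(y, x)=-51.1520° <0 so +360° → 308.8480° ≈ 308.8°
Leg 4: φ1=0.2997638, φ2=-0.9201934, Δφ=-1.2199572, Δλ=-1.6579895 rad; a=sin²(Δφ/2)+cosφ1·cosφ2·sin²(Δλ/2)=0.6426812328; c=2·atan2(√a, √(1-a))=1.860180925; dist=6371·c=11851.213 ≈ 11851.2 km; running total=42218.3 km
Leg 4 bearing: y=sinΔλ·cosφ2=-0.60336538, x=cosφ1·sinφ2-sinφ1·cosφ2·cosΔλ=-0.74465998; θ=atan2(y, x)=-140.9837° <0 so +360° → 219.0163° ≈ 219.0°
Leg 5: φ1=-0.9201934, φ2=-1.1164191, Δφ=-0.1962256, Δλ=2.9538685 rad; a=sin²(Δφ/2)+cosφ1·cosφ2·sin²(Δλ/2)=0.2730888194; c=2·atan2(√a, √(1-a))=1.099746126; dist=6371·c=7006.483 ≈ 7006.5 km; running total=49224.8 km
Leg 5 bearing: y=sinΔλ·cosφ2=0.08190958, x=cosφ1·sinφ2-sinφ1·cosφ2·cosΔλ=-0.88731961; θ=atan2(y, x)=174.7259° ≈ 174.7°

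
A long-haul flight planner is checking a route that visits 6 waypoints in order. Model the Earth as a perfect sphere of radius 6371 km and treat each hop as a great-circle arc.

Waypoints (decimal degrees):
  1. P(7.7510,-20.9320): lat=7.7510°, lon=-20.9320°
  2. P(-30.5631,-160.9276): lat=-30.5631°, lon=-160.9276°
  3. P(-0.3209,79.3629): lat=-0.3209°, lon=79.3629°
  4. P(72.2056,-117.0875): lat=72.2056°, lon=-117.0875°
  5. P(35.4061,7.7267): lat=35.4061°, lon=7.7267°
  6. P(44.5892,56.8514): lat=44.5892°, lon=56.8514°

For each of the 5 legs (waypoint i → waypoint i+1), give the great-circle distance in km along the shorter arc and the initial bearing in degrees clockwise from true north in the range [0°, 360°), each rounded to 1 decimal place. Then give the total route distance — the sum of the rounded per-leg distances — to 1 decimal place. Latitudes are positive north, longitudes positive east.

Leg 1: φ1=0.1352805, φ2=-0.5334267, Δφ=-0.6687072, Δλ=-2.4433842 rad; a=sin²(Δφ/2)+cosφ1·cosφ2·sin²(Δλ/2)=0.8610638478; c=2·atan2(√a, √(1-a))=2.377669501; dist=6371·c=15148.132 ≈ 15148.1 km; running total=15148.1 km
Leg 1 bearing: y=sinΔλ·cosφ2=-0.55353558, x=cosφ1·sinφ2-sinφ1·cosφ2·cosΔλ=-0.41488547; θ=atan2(y, x)=-126.8523° <0 so +360° → 233.1477° ≈ 233.1°
Leg 2: φ1=-0.5334267, φ2=-0.0056008, Δφ=0.5278260, Δλ=4.1938604 rad; a=sin²(Δφ/2)+cosφ1·cosφ2·sin²(Δλ/2)=0.7119469280; c=2·atan2(√a, √(1-a))=2.008536565; dist=6371·c=12796.386 ≈ 12796.4 km; running total=27944.5 km
Leg 2 bearing: y=sinΔλ·cosφ2=-0.86853573, x=cosφ1·sinφ2-sinφ1·cosφ2·cosΔλ=-0.25682618; θ=atan2(y, x)=-106.4730° <0 so +360° → 253.5270° ≈ 253.5°
Leg 3: φ1=-0.0056008, φ2=1.2602255, Δφ=1.2658262, Δλ=-3.4287063 rad; a=sin²(Δφ/2)+cosφ1·cosφ2·sin²(Δλ/2)=0.6492103412; c=2·atan2(√a, √(1-a))=1.873833836; dist=6371·c=11938.195 ≈ 11938.2 km; running total=39882.7 km
Leg 3 bearing: y=sinΔλ·cosφ2=0.08654203, x=cosφ1·sinφ2-sinφ1·cosφ2·cosΔλ=0.95050280; θ=atan2(y, x)=5.2024° ≈ 5.2°
Leg 4: φ1=1.2602255, φ2=0.6179530, Δφ=-0.6422724, Δλ=2.1784187 rad; a=sin²(Δφ/2)+cosφ1·cosφ2·sin²(Δλ/2)=0.2952784515; c=2·atan2(√a, √(1-a))=1.148952763; dist=6371·c=7319.978 ≈ 7320.0 km; running total=47202.7 km
Leg 4 bearing: y=sinΔλ·cosφ2=0.66917559, x=cosφ1·sinφ2-sinφ1·cosφ2·cosΔλ=0.62012932; θ=atan2(y, x)=47.1785° ≈ 47.2°
Leg 5: φ1=0.6179530, φ2=0.7782284, Δφ=0.1602753, Δλ=0.8573878 rad; a=sin²(Δφ/2)+cosφ1·cosφ2·sin²(Δλ/2)=0.1067068095; c=2·atan2(√a, √(1-a))=0.665535267; dist=6371·c=4240.125 ≈ 4240.1 km; running total=51442.8 km
Leg 5 bearing: y=sinΔλ·cosφ2=0.53848835, x=cosφ1·sinφ2-sinφ1·cosφ2·cosΔλ=0.30217903; θ=atan2(y, x)=60.7005° ≈ 60.7°

Leg 1: dist=15148.1 km, bearing=233.1°
Leg 2: dist=12796.4 km, bearing=253.5°
Leg 3: dist=11938.2 km, bearing=5.2°
Leg 4: dist=7320.0 km, bearing=47.2°
Leg 5: dist=4240.1 km, bearing=60.7°
Total: 51442.8 km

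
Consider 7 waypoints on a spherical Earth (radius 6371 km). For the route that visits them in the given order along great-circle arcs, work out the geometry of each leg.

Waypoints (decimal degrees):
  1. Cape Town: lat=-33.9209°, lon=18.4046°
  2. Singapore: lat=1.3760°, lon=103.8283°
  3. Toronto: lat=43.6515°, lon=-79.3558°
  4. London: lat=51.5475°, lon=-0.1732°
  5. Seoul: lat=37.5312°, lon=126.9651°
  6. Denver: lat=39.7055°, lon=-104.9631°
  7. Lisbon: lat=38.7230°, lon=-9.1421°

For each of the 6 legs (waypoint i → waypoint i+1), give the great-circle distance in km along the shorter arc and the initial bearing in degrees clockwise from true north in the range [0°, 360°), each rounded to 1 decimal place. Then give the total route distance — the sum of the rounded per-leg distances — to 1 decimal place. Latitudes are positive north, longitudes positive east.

Leg 1: φ1=-0.5920314, φ2=0.0240157, Δφ=0.6160471, Δλ=1.4909248 rad; a=sin²(Δφ/2)+cosφ1·cosφ2·sin²(Δλ/2)=0.4736060517; c=2·atan2(√a, √(1-a))=1.517983883; dist=6371·c=9671.075 ≈ 9671.1 km; running total=9671.1 km
Leg 1 bearing: y=sinΔλ·cosφ2=0.99652452, x=cosφ1·sinφ2-sinφ1·cosφ2·cosΔλ=0.06443845; θ=atan2(y, x)=86.3002° ≈ 86.3°
Leg 2: φ1=0.0240157, φ2=0.7618624, Δφ=0.7378467, Δλ=-3.1971657 rad; a=sin²(Δφ/2)+cosφ1·cosφ2·sin²(Δλ/2)=0.8528253139; c=2·atan2(√a, √(1-a))=2.354137293; dist=6371·c=14998.209 ≈ 14998.2 km; running total=24669.3 km
Leg 2 bearing: y=sinΔλ·cosφ2=0.04018927, x=cosφ1·sinφ2-sinφ1·cosφ2·cosΔλ=0.70741926; θ=atan2(y, x)=3.2515° ≈ 3.3°
Leg 3: φ1=0.7618624, φ2=0.8996736, Δφ=0.1378112, Δλ=1.3819971 rad; a=sin²(Δφ/2)+cosφ1·cosφ2·sin²(Δλ/2)=0.1874930341; c=2·atan2(√a, √(1-a))=0.895646947; dist=6371·c=5706.167 ≈ 5706.2 km; running total=30375.5 km
Leg 3 bearing: y=sinΔλ·cosφ2=0.61081525, x=cosφ1·sinφ2-sinφ1·cosφ2·cosΔλ=0.48606822; θ=atan2(y, x)=51.4883° ≈ 51.5°
Leg 4: φ1=0.8996736, φ2=0.6550430, Δφ=-0.2446306, Δλ=2.2189819 rad; a=sin²(Δφ/2)+cosφ1·cosφ2·sin²(Δλ/2)=0.4103313681; c=2·atan2(√a, √(1-a))=1.390483575; dist=6371·c=8858.771 ≈ 8858.8 km; running total=39234.3 km
Leg 4 bearing: y=sinΔλ·cosφ2=0.63218148, x=cosφ1·sinφ2-sinφ1·cosφ2·cosΔλ=0.75378029; θ=atan2(y, x)=39.9859° ≈ 40.0°
Leg 5: φ1=0.6550430, φ2=0.6929917, Δφ=0.0379487, Δλ=-4.0479107 rad; a=sin²(Δφ/2)+cosφ1·cosφ2·sin²(Δλ/2)=0.4935201665; c=2·atan2(√a, √(1-a))=1.557836297; dist=6371·c=9924.975 ≈ 9925.0 km; running total=49159.3 km
Leg 5 bearing: y=sinΔλ·cosφ2=0.60565277, x=cosφ1·sinφ2-sinφ1·cosφ2·cosΔλ=0.79562351; θ=atan2(y, x)=37.2795° ≈ 37.3°
Leg 6: φ1=0.6929917, φ2=0.6758438, Δφ=-0.0171479, Δλ=1.6723919 rad; a=sin²(Δφ/2)+cosφ1·cosφ2·sin²(Δλ/2)=0.3306219425; c=2·atan2(√a, √(1-a))=1.225201797; dist=6371·c=7805.761 ≈ 7805.8 km; running total=56965.1 km
Leg 6 bearing: y=sinΔλ·cosφ2=0.77615644, x=cosφ1·sinφ2-sinφ1·cosφ2·cosΔλ=0.53181338; θ=atan2(y, x)=55.5815° ≈ 55.6°

Leg 1: dist=9671.1 km, bearing=86.3°
Leg 2: dist=14998.2 km, bearing=3.3°
Leg 3: dist=5706.2 km, bearing=51.5°
Leg 4: dist=8858.8 km, bearing=40.0°
Leg 5: dist=9925.0 km, bearing=37.3°
Leg 6: dist=7805.8 km, bearing=55.6°
Total: 56965.1 km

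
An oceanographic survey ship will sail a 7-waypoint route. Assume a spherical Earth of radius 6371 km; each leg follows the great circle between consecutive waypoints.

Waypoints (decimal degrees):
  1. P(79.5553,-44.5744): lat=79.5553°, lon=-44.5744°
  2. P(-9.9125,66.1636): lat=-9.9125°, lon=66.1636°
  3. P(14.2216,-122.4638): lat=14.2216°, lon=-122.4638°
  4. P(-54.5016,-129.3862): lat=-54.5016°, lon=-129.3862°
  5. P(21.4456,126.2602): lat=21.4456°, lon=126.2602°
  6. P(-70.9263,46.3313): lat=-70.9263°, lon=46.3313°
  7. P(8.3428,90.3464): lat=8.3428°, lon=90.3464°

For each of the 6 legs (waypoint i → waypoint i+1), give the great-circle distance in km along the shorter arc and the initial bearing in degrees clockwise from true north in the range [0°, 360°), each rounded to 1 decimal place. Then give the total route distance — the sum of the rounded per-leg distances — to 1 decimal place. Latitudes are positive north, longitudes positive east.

Leg 1: φ1=1.3885019, φ2=-0.1730058, Δφ=-1.5615077, Δλ=1.9327427 rad; a=sin²(Δφ/2)+cosφ1·cosφ2·sin²(Δλ/2)=0.6162630083; c=2·atan2(√a, √(1-a))=1.805470412; dist=6371·c=11502.652 ≈ 11502.7 km; running total=11502.7 km
Leg 1 bearing: y=sinΔλ·cosφ2=0.92124839, x=cosφ1·sinφ2-sinφ1·cosφ2·cosΔλ=0.31182215; θ=atan2(y, x)=71.3002° ≈ 71.3°
Leg 2: φ1=-0.1730058, φ2=0.2482137, Δφ=0.4212195, Δλ=-3.2921692 rad; a=sin²(Δφ/2)+cosφ1·cosφ2·sin²(Δλ/2)=0.9931842448; c=2·atan2(√a, √(1-a))=2.976289337; dist=6371·c=18961.939 ≈ 18961.9 km; running total=30464.6 km
Leg 2 bearing: y=sinΔλ·cosφ2=0.14541084, x=cosφ1·sinφ2-sinφ1·cosφ2·cosΔλ=0.07702526; θ=atan2(y, x)=62.0895° ≈ 62.1°
Leg 3: φ1=0.2482137, φ2=-0.9512324, Δφ=-1.1994461, Δλ=-0.1208187 rad; a=sin²(Δφ/2)+cosφ1·cosφ2·sin²(Δλ/2)=0.3206146564; c=2·atan2(√a, √(1-a))=1.203845758; dist=6371·c=7669.701 ≈ 7669.7 km; running total=38134.3 km
Leg 3 bearing: y=sinΔλ·cosφ2=-0.06998646, x=cosφ1·sinφ2-sinφ1·cosφ2·cosΔλ=-0.93079831; θ=atan2(y, x)=-175.7000° <0 so +360° → 184.3000° ≈ 184.3°
Leg 4: φ1=-0.9512324, φ2=0.3742963, Δφ=1.3255287, Δλ=4.4618714 rad; a=sin²(Δφ/2)+cosφ1·cosφ2·sin²(Δλ/2)=0.7158240483; c=2·atan2(√a, √(1-a))=2.017115380; dist=6371·c=12851.042 ≈ 12851.0 km; running total=50985.3 km
Leg 4 bearing: y=sinΔλ·cosφ2=-0.90171059, x=cosφ1·sinφ2-sinφ1·cosφ2·cosΔλ=0.02445280; θ=atan2(y, x)=-88.4466° <0 so +360° → 271.5534° ≈ 271.6°
Leg 5: φ1=0.3742963, φ2=-1.2378975, Δφ=-1.6121938, Δλ=-1.3950225 rad; a=sin²(Δφ/2)+cosφ1·cosφ2·sin²(Δλ/2)=0.6461782658; c=2·atan2(√a, √(1-a))=1.867486433; dist=6371·c=11897.756 ≈ 11897.8 km; running total=62883.1 km
Leg 5 bearing: y=sinΔλ·cosφ2=-0.32174886, x=cosφ1·sinφ2-sinφ1·cosφ2·cosΔλ=-0.90055834; θ=atan2(y, x)=-160.3394° <0 so +360° → 199.6606° ≈ 199.7°
Leg 6: φ1=-1.2378975, φ2=0.1456093, Δφ=1.3835068, Δλ=0.7682084 rad; a=sin²(Δφ/2)+cosφ1·cosφ2·sin²(Δλ/2)=0.4523037080; c=2·atan2(√a, √(1-a))=1.475258472; dist=6371·c=9398.872 ≈ 9398.9 km; running total=72282.0 km
Leg 6 bearing: y=sinΔλ·cosφ2=0.68749482, x=cosφ1·sinφ2-sinφ1·cosφ2·cosΔλ=0.71989661; θ=atan2(y, x)=43.6811° ≈ 43.7°

Leg 1: dist=11502.7 km, bearing=71.3°
Leg 2: dist=18961.9 km, bearing=62.1°
Leg 3: dist=7669.7 km, bearing=184.3°
Leg 4: dist=12851.0 km, bearing=271.6°
Leg 5: dist=11897.8 km, bearing=199.7°
Leg 6: dist=9398.9 km, bearing=43.7°
Total: 72282.0 km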